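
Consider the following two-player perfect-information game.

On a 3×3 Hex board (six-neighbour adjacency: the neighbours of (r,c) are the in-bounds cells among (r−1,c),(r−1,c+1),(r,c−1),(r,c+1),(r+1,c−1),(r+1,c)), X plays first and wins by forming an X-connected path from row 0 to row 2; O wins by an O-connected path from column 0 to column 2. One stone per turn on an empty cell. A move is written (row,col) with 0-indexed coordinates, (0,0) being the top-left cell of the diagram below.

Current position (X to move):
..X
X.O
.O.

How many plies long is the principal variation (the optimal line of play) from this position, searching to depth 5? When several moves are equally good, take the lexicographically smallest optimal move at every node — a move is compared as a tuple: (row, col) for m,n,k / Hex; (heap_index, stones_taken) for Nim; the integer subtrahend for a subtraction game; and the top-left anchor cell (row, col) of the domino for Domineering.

PV length from [..X/X.O/.O.]: 3 plies

ply 1, X at ..X/X.O/.O. | (0,0)=-1→X.X/X.O/.O.; (0,1)=-1→.XX/X.O/.O.; (1,1)=-1→..X/XXO/.O.; (2,0)=+1→..X/X.O/XO.*; (2,2)=-1→..X/X.O/.OX
ply 2, O at ..X/X.O/XO. | (0,0)=-1→O.X/X.O/XO.*; (0,1)=-1→.OX/X.O/XO.; (1,1)=-1→..X/XOO/XO.; (2,2)=-1→..X/X.O/XOO
ply 3, X at O.X/X.O/XO. | (0,1)=+1→OXX/X.O/XO.*; (1,1)=+1→O.X/XXO/XO.; (2,2)=+1→O.X/X.O/XOX
ply 4: OXX/X.O/XO. is terminal -1 (O); from ..X/X.O/.O. depth 5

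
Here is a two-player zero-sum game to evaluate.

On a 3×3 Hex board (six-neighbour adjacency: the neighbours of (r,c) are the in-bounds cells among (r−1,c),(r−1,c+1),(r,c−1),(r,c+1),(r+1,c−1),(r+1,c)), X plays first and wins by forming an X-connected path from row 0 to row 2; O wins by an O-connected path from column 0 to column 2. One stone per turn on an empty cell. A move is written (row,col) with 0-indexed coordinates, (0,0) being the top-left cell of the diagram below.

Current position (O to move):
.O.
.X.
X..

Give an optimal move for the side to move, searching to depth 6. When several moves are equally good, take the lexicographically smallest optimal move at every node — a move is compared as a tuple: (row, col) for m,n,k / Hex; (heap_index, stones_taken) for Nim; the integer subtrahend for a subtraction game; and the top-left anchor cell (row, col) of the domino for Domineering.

ply 1, O at .O./.X./X.. | (0,0)=-1→OO./.X./X..; (0,2)=+1→.OO/.X./X..*; (1,0)=-1→.O./OX./X..; (1,2)=-1→.O./.XO/X..; (2,1)=-1→.O./.X./XO.; (2,2)=-1→.O./.X./X.O
ply 2, X at .OO/.X./X.. | (0,0)=-1→XOO/.X./X..*; (1,0)=-1→.OO/XX./X..; (1,2)=-1→.OO/.XX/X..; (2,1)=-1→.OO/.X./XX.; (2,2)=-1→.OO/.X./X.X
ply 3, O at XOO/.X./X.. | (1,0)=+1→XOO/OX./X..*; (1,2)=-1→XOO/.XO/X..; (2,1)=-1→XOO/.X./XO.; (2,2)=-1→XOO/.X./X.O
ply 4: XOO/OX./X.. is terminal -1 (X); from .O./.X./X.. depth 6

O's best at [.O./.X./X..]: (0,2)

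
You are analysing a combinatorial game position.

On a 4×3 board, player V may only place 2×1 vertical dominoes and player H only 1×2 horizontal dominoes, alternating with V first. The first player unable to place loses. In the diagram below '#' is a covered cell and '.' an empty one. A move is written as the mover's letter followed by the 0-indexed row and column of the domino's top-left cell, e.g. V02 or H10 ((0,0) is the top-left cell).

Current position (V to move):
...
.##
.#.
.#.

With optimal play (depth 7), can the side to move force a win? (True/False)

[.../.##/.#./.#.] V move#1: V00:+1/#../###/.#./.#.*, V10:+1/.../###/##./.#., V20:+1/.../.##/##./##., V22:+1/.../.##/.##/.##
[#../###/.#./.#.] H move#2: H01:-1/###/###/.#./.#.*
[###/###/.#./.#.] V move#3: V20:+1/###/###/##./##.*, V22:+1/###/###/.##/.##
[###/###/##./##.] end (terminal -1, H#4); searched .../.##/.#./.#. to 7

V winning at [.../.##/.#./.#.]: True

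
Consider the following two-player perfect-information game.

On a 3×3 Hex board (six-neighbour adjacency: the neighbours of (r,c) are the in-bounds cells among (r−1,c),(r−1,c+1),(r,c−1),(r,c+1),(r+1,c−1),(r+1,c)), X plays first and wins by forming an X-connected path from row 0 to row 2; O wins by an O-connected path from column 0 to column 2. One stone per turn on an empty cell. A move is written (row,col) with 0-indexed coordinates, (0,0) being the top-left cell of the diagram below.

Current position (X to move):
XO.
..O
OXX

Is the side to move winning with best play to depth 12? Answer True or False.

X winning at [XO./..O/OXX]: True

p1 X@[XO./..O/OXX]: (0,2)[XOX/..O/OXX]-1 (1,0)[XO./X.O/OXX]-1 (1,1)[XO./.XO/OXX]+1*
p2 O@[XO./.XO/OXX]: (0,2)[XOO/.XO/OXX]-1* (1,0)[XO./OXO/OXX]-1
p3 X@[XOO/.XO/OXX]: (1,0)[XOO/XXO/OXX]+1*
p4 O@[XOO/XXO/OXX] terminal -1; root [XO./..O/OXX] d12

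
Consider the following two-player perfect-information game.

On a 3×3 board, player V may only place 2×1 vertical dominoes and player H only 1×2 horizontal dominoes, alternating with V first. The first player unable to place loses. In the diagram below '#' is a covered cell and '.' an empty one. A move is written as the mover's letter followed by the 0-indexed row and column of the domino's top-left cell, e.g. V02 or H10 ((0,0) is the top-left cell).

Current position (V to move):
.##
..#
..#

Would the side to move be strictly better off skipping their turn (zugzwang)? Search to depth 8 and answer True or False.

zugzwang(.##/..#/..#, V) = False

[.##/..#/..#] V move#1: V00:-1/###/#.#/..#, V10:+1/.##/#.#/#.#*, V11:+1/.##/.##/.##
[.##/#.#/#.#] end (terminal -1, H#2); searched .##/..#/..# to 8
pass branch (H moves first from the same position):
  | [.##/..#/..#] H move#1: H10:+1/.##/###/..#*, H20:-1/.##/..#/###
  | [.##/###/..#] end (terminal -1, V#2); searched .##/..#/..# to 8
V moving scores +1; V passing scores -1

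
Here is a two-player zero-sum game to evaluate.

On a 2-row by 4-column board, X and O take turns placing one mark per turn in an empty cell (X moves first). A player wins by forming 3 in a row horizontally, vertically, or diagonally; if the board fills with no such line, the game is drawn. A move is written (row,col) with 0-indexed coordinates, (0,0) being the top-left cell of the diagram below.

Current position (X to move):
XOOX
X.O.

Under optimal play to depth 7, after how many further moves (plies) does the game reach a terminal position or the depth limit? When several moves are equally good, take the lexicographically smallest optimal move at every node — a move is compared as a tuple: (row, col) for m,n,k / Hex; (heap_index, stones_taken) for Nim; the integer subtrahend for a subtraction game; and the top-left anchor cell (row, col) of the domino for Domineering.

PV length from [XOOX/X.O.]: 2 plies

[XOOX/X.O.] X move#1: (1,1):+0/XOOX/XXO.*, (1,3):+0/XOOX/X.OX
[XOOX/XXO.] O move#2: (1,3):+0/XOOX/XXOO*
[XOOX/XXOO] end (terminal +0, X#3); searched XOOX/X.O. to 7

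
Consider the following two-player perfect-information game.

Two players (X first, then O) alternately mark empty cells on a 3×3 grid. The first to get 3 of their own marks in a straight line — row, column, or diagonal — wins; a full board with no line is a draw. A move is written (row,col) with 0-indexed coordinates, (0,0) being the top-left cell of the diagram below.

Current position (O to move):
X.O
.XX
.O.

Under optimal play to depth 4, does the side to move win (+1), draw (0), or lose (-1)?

ply 1, O at X.O/.XX/.O. | (0,1)=-1→XOO/.XX/.O.*; (1,0)=-1→X.O/OXX/.O.; (2,0)=-1→X.O/.XX/OO.; (2,2)=-1→X.O/.XX/.OO
ply 2, X at XOO/.XX/.O. | (1,0)=+1→XOO/XXX/.O.*; (2,0)=+1→XOO/.XX/XO.; (2,2)=+1→XOO/.XX/.OX
ply 3: XOO/XXX/.O. is terminal -1 (O); from X.O/.XX/.O. depth 4

value(X.O/.XX/.O., O) = -1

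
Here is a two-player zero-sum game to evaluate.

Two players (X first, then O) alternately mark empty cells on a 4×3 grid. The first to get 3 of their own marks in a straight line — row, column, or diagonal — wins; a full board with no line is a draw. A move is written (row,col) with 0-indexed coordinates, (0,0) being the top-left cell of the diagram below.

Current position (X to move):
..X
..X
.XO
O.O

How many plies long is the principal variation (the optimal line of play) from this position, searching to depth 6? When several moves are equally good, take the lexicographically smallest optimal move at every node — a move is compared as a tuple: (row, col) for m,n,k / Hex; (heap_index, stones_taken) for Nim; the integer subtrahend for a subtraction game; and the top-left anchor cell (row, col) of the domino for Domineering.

PV length from [..X/..X/.XO/O.O]: 6 plies

p1 X@[..X/..X/.XO/O.O]: (0,0)[X.X/..X/.XO/O.O]-1 (0,1)[.XX/..X/.XO/O.O]-1 (1,0)[..X/X.X/.XO/O.O]-1 (1,1)[..X/.XX/.XO/O.O]-1 (2,0)[..X/..X/XXO/O.O]-1 (3,1)[..X/..X/.XO/OXO]+0*
p2 O@[..X/..X/.XO/OXO]: (0,0)[O.X/..X/.XO/OXO]-1 (0,1)[.OX/..X/.XO/OXO]-1 (1,0)[..X/O.X/.XO/OXO]-1 (1,1)[..X/.OX/.XO/OXO]+0* (2,0)[..X/..X/OXO/OXO]-1
p3 X@[..X/.OX/.XO/OXO]: (0,0)[X.X/.OX/.XO/OXO]+0* (0,1)[.XX/.OX/.XO/OXO]-1 (1,0)[..X/XOX/.XO/OXO]-1 (2,0)[..X/.OX/XXO/OXO]-1
p4 O@[X.X/.OX/.XO/OXO]: (0,1)[XOX/.OX/.XO/OXO]+0* (1,0)[X.X/OOX/.XO/OXO]-1 (2,0)[X.X/.OX/OXO/OXO]-1
p5 X@[XOX/.OX/.XO/OXO]: (1,0)[XOX/XOX/.XO/OXO]+0* (2,0)[XOX/.OX/XXO/OXO]+0
p6 O@[XOX/XOX/.XO/OXO]: (2,0)[XOX/XOX/OXO/OXO]+0*
p7 X@[XOX/XOX/OXO/OXO] terminal +0; root [..X/..X/.XO/O.O] d6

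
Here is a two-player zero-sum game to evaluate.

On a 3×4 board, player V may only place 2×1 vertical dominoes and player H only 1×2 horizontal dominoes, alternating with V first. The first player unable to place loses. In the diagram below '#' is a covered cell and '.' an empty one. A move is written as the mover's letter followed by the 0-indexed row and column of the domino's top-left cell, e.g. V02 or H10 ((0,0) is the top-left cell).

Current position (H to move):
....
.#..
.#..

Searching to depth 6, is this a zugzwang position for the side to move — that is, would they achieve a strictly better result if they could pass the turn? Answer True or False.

zugzwang(..../.#../.#.., H) = False

ply 1, H at ..../.#../.#.. | H00=-1→##../.#../.#..; H01=-1→.##./.#../.#..; H02=-1→..##/.#../.#..; H12=+1→..../.###/.#..*; H22=-1→..../.#../.###
ply 2, V at ..../.###/.#.. | V00=-1→#.../####/.#..*; V10=-1→..../####/##..
ply 3, H at #.../####/.#.. | H01=+1→###./####/.#..*; H02=+1→#.##/####/.#..; H22=+1→#.../####/.###
ply 4: ###./####/.#.. is terminal -1 (V); from ..../.#../.#.. depth 6
suppose H passes — search the same position with V to move:
pass> ply 1, V at ..../.#../.#.. | V00=-1→#.../##../.#..; V02=+1→..#./.##./.#..*; V03=+1→...#/.#.#/.#..; V10=-1→..../##../##..; V12=+1→..../.##./.##.; V13=+1→..../.#.#/.#.#
pass> ply 2, H at ..#./.##./.#.. | H00=-1→###./.##./.#..*; H22=-1→..#./.##./.###
pass> ply 3, V at ###./.##./.#.. | V03=+1→####/.###/.#..*; V10=+1→###./###./##..; V13=+1→###./.###/.#.#
pass> ply 4, H at ####/.###/.#.. | H22=-1→####/.###/.###*
pass> ply 5, V at ####/.###/.### | V10=+1→####/####/####*
pass> ply 6: ####/####/#### is terminal -1 (H); from ..../.#../.#.. depth 6
for H: play +1, pass -1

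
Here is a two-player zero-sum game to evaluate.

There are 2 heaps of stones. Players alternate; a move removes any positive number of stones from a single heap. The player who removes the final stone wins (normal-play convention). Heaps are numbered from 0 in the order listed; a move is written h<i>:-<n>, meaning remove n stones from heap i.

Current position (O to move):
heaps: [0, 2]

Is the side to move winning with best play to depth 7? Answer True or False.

O winning at [(0,2)]: True

p1 O@[(0,2)]: h1:-1[(0,1)]-1 h1:-2[(0,0)]+1*
p2 X@[(0,0)] terminal -1; root [(0,2)] d7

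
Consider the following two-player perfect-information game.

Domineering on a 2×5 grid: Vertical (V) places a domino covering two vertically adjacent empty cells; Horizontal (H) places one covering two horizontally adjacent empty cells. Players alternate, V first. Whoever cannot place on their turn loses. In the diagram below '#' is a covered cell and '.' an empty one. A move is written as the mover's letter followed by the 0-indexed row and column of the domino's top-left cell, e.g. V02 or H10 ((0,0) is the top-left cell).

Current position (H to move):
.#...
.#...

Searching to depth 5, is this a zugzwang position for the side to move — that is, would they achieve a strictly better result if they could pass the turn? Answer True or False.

zugzwang(.#.../.#..., H) = False

[.#.../.#...] H move#1: H02:-1/.###./.#...*, H03:-1/.#.##/.#..., H12:-1/.#.../.###., H13:-1/.#.../.#.##
[.###./.#...] V move#2: V00:-1/####./##..., V04:+1/.####/.#..#*
[.####/.#..#] H move#3: H12:-1/.####/.####*
[.####/.####] V move#4: V00:+1/#####/#####*
[#####/#####] end (terminal -1, H#5); searched .#.../.#... to 5
pass branch (V moves first from the same position):
  | [.#.../.#...] V move#1: V00:-1/##.../##..., V02:-1/.##../.##.., V03:+1/.#.#./.#.#.*, V04:-1/.#..#/.#..#
  | [.#.#./.#.#.] end (terminal -1, H#2); searched .#.../.#... to 5
H moving scores -1; H passing scores -1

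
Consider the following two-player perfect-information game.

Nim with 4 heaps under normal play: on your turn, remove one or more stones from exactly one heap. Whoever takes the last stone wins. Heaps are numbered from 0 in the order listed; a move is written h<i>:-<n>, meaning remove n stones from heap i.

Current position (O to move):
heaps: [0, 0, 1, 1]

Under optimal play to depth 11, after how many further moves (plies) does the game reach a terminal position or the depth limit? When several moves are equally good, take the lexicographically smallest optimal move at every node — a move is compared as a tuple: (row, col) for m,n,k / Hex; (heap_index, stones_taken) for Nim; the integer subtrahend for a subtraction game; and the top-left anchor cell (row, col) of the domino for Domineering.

PV length from [(0,0,1,1)]: 2 plies

ply 1, O at (0,0,1,1) | h2:-1=-1→(0,0,0,1)*; h3:-1=-1→(0,0,1,0)
ply 2, X at (0,0,0,1) | h3:-1=+1→(0,0,0,0)*
ply 3: (0,0,0,0) is terminal -1 (O); from (0,0,1,1) depth 11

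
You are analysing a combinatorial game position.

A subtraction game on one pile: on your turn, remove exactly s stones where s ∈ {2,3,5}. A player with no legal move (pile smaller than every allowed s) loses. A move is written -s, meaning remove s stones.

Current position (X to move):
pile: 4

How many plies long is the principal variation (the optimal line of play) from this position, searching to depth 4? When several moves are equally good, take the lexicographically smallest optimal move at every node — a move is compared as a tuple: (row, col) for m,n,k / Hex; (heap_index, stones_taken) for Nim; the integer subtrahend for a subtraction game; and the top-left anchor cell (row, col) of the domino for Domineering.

PV length from [4]: 1 ply

[4] X move#1: -2:-1/2, -3:+1/1*
[1] end (terminal -1, O#2); searched 4 to 4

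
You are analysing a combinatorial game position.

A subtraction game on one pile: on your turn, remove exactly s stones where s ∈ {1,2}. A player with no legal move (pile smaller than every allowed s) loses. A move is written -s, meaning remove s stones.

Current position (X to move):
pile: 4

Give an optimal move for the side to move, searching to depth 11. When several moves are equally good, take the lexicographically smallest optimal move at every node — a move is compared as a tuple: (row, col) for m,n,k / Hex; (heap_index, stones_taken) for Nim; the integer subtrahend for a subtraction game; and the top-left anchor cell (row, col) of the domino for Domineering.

ply 1, X at 4 | -1=+1→3*; -2=-1→2
ply 2, O at 3 | -1=-1→2*; -2=-1→1
ply 3, X at 2 | -1=-1→1; -2=+1→0*
ply 4: 0 is terminal -1 (O); from 4 depth 11

X's best at [4]: -1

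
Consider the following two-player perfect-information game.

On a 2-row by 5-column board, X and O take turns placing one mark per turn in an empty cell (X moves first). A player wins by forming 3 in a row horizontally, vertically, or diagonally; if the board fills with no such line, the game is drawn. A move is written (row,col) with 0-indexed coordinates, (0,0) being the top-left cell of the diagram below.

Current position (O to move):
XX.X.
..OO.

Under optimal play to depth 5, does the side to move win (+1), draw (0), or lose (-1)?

[XX.X./..OO.] O move#1: (0,2):+1/XXOX./..OO.*, (0,4):-1/XX.XO/..OO., (1,0):-1/XX.X./O.OO., (1,1):+1/XX.X./.OOO., (1,4):+1/XX.X./..OOO
[XXOX./..OO.] X move#2: (0,4):-1/XXOXX/..OO.*, (1,0):-1/XXOX./X.OO., (1,1):-1/XXOX./.XOO., (1,4):-1/XXOX./..OOX
[XXOXX/..OO.] O move#3: (1,0):+1/XXOXX/O.OO.*, (1,1):+1/XXOXX/.OOO., (1,4):+1/XXOXX/..OOO
[XXOXX/O.OO.] X move#4: (1,1):-1/XXOXX/OXOO.*, (1,4):-1/XXOXX/O.OOX
[XXOXX/OXOO.] O move#5: (1,4):+1/XXOXX/OXOOO*
[XXOXX/OXOOO] end (terminal -1, X#6); searched XX.X./..OO. to 5

value(XX.X./..OO., O) = +1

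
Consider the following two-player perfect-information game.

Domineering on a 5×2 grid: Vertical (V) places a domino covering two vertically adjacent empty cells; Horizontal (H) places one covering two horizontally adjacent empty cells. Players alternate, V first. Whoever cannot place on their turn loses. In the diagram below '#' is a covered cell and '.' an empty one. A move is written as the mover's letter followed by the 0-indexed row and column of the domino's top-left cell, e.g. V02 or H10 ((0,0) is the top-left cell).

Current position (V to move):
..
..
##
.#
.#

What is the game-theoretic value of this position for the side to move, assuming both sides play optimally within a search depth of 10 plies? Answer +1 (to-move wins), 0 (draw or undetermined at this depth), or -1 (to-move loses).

p1 V@[../../##/.#/.#]: V00[#./#./##/.#/.#]+1* V01[.#/.#/##/.#/.#]+1 V30[../../##/##/##]-1
p2 H@[#./#./##/.#/.#] terminal -1; root [../../##/.#/.#] d10

value(../../##/.#/.#, V) = +1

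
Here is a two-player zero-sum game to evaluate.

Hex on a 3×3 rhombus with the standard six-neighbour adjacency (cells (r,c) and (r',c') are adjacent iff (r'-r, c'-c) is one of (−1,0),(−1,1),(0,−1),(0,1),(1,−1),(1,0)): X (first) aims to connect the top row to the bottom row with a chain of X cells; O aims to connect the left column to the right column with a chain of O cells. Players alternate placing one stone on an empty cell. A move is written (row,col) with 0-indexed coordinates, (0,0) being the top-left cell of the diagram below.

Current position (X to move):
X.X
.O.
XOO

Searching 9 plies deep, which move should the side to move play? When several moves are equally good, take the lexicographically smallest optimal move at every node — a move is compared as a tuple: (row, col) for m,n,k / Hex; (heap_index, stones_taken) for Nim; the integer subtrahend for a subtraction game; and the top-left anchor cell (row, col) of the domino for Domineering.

ply 1, X at X.X/.O./XOO | (0,1)=-1→XXX/.O./XOO; (1,0)=+1→X.X/XO./XOO*; (1,2)=-1→X.X/.OX/XOO
ply 2: X.X/XO./XOO is terminal -1 (O); from X.X/.O./XOO depth 9

X's best at [X.X/.O./XOO]: (1,0)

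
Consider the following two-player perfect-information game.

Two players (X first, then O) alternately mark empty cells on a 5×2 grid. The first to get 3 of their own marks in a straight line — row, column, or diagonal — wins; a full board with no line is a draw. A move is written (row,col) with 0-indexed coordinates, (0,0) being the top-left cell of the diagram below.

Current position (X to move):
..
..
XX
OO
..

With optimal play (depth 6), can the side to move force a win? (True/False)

ply 1, X at ../../XX/OO/.. | (0,0)=+0→X./../XX/OO/..*; (0,1)=+0→.X/../XX/OO/..; (1,0)=+0→../X./XX/OO/..; (1,1)=+0→../.X/XX/OO/..; (4,0)=+0→../../XX/OO/X.; (4,1)=+0→../../XX/OO/.X
ply 2, O at X./../XX/OO/.. | (0,1)=-1→XO/../XX/OO/..; (1,0)=+0→X./O./XX/OO/..*; (1,1)=-1→X./.O/XX/OO/..; (4,0)=-1→X./../XX/OO/O.; (4,1)=-1→X./../XX/OO/.O
ply 3, X at X./O./XX/OO/.. | (0,1)=+0→XX/O./XX/OO/..*; (1,1)=+0→X./OX/XX/OO/..; (4,0)=+0→X./O./XX/OO/X.; (4,1)=+0→X./O./XX/OO/.X
ply 4, O at XX/O./XX/OO/.. | (1,1)=+0→XX/OO/XX/OO/..*; (4,0)=-1→XX/O./XX/OO/O.; (4,1)=-1→XX/O./XX/OO/.O
ply 5, X at XX/OO/XX/OO/.. | (4,0)=+0→XX/OO/XX/OO/X.*; (4,1)=+0→XX/OO/XX/OO/.X
ply 6, O at XX/OO/XX/OO/X. | (4,1)=+0→XX/OO/XX/OO/XO*
ply 7: XX/OO/XX/OO/XO is terminal +0 (X); from ../../XX/OO/.. depth 6

X winning at [../../XX/OO/..]: False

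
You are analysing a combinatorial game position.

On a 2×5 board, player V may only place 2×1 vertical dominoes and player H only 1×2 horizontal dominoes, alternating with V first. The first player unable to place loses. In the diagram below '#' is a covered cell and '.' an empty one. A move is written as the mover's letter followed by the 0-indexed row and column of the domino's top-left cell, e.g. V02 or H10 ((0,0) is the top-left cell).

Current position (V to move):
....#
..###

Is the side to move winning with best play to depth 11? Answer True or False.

V winning at [....#/..###]: True

p1 V@[....#/..###]: V00[#...#/#.###]-1 V01[.#..#/.####]+1*
p2 H@[.#..#/.####]: H02[.####/.####]-1*
p3 V@[.####/.####]: V00[#####/#####]+1*
p4 H@[#####/#####] terminal -1; root [....#/..###] d11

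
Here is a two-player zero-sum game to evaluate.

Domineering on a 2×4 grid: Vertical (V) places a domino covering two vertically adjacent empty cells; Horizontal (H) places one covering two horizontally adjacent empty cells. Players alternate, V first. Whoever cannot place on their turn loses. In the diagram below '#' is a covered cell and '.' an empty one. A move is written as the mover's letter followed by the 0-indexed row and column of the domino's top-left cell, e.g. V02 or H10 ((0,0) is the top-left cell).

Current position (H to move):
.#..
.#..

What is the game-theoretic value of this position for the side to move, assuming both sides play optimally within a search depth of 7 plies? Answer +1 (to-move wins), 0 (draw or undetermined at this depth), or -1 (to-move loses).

value(.#../.#.., H) = +1

ply 1, H at .#../.#.. | H02=+1→.###/.#..*; H12=+1→.#../.###
ply 2, V at .###/.#.. | V00=-1→####/##..*
ply 3, H at ####/##.. | H12=+1→####/####*
ply 4: ####/#### is terminal -1 (V); from .#../.#.. depth 7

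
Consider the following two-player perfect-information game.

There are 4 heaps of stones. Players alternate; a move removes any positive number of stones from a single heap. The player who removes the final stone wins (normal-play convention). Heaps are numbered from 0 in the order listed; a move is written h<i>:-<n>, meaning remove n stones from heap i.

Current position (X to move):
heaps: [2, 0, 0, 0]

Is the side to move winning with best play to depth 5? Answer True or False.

X winning at [(2,0,0,0)]: True

ply 1, X at (2,0,0,0) | h0:-1=-1→(1,0,0,0); h0:-2=+1→(0,0,0,0)*
ply 2: (0,0,0,0) is terminal -1 (O); from (2,0,0,0) depth 5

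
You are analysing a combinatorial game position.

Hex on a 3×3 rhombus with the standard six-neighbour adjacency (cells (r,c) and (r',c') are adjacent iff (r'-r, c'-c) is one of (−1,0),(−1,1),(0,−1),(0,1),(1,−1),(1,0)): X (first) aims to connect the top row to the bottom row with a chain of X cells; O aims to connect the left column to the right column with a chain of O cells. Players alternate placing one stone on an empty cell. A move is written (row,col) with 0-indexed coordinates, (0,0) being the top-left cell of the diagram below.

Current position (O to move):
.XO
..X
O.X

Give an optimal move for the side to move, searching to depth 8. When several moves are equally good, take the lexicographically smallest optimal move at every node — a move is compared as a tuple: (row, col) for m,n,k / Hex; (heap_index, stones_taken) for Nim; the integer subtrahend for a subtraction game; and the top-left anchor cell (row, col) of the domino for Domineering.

p1 O@[.XO/..X/O.X]: (0,0)[OXO/..X/O.X]-1 (1,0)[.XO/O.X/O.X]-1 (1,1)[.XO/.OX/O.X]+1* (2,1)[.XO/..X/OOX]-1
p2 X@[.XO/.OX/O.X] terminal -1; root [.XO/..X/O.X] d8

O's best at [.XO/..X/O.X]: (1,1)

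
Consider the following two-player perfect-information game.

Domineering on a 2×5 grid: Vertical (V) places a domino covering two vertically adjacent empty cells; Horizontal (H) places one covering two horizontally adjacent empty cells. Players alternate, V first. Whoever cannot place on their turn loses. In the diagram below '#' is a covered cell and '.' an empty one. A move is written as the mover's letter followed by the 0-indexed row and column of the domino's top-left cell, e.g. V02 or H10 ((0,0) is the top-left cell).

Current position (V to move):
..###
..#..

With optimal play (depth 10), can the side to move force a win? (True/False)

V winning at [..###/..#..]: True

ply 1, V at ..###/..#.. | V00=+1→#.###/#.#..*; V01=+1→.####/.##..
ply 2, H at #.###/#.#.. | H13=-1→#.###/#.###*
ply 3, V at #.###/#.### | V01=+1→#####/#####*
ply 4: #####/##### is terminal -1 (H); from ..###/..#.. depth 10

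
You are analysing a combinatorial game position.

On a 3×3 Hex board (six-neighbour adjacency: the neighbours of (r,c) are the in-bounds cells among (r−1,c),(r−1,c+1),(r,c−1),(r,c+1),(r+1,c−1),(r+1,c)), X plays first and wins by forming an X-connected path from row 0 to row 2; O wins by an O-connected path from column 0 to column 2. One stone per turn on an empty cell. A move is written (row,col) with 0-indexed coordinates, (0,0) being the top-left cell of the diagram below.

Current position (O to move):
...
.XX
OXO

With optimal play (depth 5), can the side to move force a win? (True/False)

O winning at [.../.XX/OXO]: False

p1 O@[.../.XX/OXO]: (0,0)[O../.XX/OXO]-1* (0,1)[.O./.XX/OXO]-1 (0,2)[..O/.XX/OXO]-1 (1,0)[.../OXX/OXO]-1
p2 X@[O../.XX/OXO]: (0,1)[OX./.XX/OXO]+1* (0,2)[O.X/.XX/OXO]+1 (1,0)[O../XXX/OXO]+1
p3 O@[OX./.XX/OXO] terminal -1; root [.../.XX/OXO] d5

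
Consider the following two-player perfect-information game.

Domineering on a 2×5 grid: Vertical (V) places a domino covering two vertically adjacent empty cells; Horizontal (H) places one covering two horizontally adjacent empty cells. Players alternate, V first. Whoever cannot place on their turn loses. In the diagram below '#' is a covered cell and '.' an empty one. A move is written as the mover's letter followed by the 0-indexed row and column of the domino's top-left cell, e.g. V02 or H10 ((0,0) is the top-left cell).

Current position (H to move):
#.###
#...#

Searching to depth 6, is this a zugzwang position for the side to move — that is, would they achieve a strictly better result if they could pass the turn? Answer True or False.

zugzwang(#.###/#...#, H) = False

p1 H@[#.###/#...#]: H11[#.###/###.#]+1* H12[#.###/#.###]-1
p2 V@[#.###/###.#] terminal -1; root [#.###/#...#] d6
pass branch (V moves first from the same position):
  | p1 V@[#.###/#...#]: V01[#####/##..#]-1*
  | p2 H@[#####/##..#]: H12[#####/#####]+1*
  | p3 V@[#####/#####] terminal -1; root [#.###/#...#] d6
H moving scores +1; H passing scores +1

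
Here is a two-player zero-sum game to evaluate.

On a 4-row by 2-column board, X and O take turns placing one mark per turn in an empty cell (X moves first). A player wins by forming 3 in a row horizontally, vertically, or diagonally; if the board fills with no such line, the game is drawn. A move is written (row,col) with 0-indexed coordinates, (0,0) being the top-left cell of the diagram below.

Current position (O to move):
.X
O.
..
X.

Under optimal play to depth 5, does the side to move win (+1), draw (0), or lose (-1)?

ply 1, O at .X/O./../X. | (0,0)=+0→OX/O./../X.*; (1,1)=+0→.X/OO/../X.; (2,0)=+0→.X/O./O./X.; (2,1)=+0→.X/O./.O/X.; (3,1)=+0→.X/O./../XO
ply 2, X at OX/O./../X. | (1,1)=-1→OX/OX/../X.; (2,0)=+0→OX/O./X./X.*; (2,1)=-1→OX/O./.X/X.; (3,1)=-1→OX/O./../XX
ply 3, O at OX/O./X./X. | (1,1)=+0→OX/OO/X./X.*; (2,1)=+0→OX/O./XO/X.; (3,1)=+0→OX/O./X./XO
ply 4, X at OX/OO/X./X. | (2,1)=+0→OX/OO/XX/X.*; (3,1)=+0→OX/OO/X./XX
ply 5, O at OX/OO/XX/X. | (3,1)=+0→OX/OO/XX/XO*
ply 6: OX/OO/XX/XO is terminal +0 (X); from .X/O./../X. depth 5

value(.X/O./../X., O) = 0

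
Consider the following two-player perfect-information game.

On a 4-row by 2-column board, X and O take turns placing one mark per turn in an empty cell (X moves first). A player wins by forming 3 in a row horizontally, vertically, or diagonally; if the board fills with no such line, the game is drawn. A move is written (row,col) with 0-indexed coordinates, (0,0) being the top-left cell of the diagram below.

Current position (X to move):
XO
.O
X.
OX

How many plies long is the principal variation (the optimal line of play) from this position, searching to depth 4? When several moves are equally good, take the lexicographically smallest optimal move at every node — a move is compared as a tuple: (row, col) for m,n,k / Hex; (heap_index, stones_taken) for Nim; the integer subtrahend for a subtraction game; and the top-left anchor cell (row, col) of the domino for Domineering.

PV length from [XO/.O/X./OX]: 1 ply

ply 1, X at XO/.O/X./OX | (1,0)=+1→XO/XO/X./OX*; (2,1)=+0→XO/.O/XX/OX
ply 2: XO/XO/X./OX is terminal -1 (O); from XO/.O/X./OX depth 4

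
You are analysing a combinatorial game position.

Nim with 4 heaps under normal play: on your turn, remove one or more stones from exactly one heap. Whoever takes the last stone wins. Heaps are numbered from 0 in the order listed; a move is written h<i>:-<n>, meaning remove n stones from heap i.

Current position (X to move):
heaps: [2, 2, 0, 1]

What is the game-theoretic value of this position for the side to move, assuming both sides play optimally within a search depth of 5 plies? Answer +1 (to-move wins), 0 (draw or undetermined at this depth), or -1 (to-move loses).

value((2,2,0,1), X) = +1

[(2,2,0,1)] X move#1: h0:-1:-1/(1,2,0,1), h0:-2:-1/(0,2,0,1), h1:-1:-1/(2,1,0,1), h1:-2:-1/(2,0,0,1), h3:-1:+1/(2,2,0,0)*
[(2,2,0,0)] O move#2: h0:-1:-1/(1,2,0,0)*, h0:-2:-1/(0,2,0,0), h1:-1:-1/(2,1,0,0), h1:-2:-1/(2,0,0,0)
[(1,2,0,0)] X move#3: h0:-1:-1/(0,2,0,0), h1:-1:+1/(1,1,0,0)*, h1:-2:-1/(1,0,0,0)
[(1,1,0,0)] O move#4: h0:-1:-1/(0,1,0,0)*, h1:-1:-1/(1,0,0,0)
[(0,1,0,0)] X move#5: h1:-1:+1/(0,0,0,0)*
[(0,0,0,0)] end (terminal -1, O#6); searched (2,2,0,1) to 5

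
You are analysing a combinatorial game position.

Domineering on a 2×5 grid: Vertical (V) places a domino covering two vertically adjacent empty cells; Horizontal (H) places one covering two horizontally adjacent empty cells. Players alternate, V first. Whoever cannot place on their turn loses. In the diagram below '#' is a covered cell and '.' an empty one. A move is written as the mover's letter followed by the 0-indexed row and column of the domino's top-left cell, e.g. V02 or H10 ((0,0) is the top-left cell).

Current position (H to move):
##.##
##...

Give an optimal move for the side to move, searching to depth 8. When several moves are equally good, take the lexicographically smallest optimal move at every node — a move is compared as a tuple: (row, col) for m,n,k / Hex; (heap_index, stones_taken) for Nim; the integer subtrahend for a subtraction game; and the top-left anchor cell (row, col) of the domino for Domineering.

H's best at [##.##/##...]: H12

[##.##/##...] H move#1: H12:+1/##.##/####.*, H13:-1/##.##/##.##
[##.##/####.] end (terminal -1, V#2); searched ##.##/##... to 8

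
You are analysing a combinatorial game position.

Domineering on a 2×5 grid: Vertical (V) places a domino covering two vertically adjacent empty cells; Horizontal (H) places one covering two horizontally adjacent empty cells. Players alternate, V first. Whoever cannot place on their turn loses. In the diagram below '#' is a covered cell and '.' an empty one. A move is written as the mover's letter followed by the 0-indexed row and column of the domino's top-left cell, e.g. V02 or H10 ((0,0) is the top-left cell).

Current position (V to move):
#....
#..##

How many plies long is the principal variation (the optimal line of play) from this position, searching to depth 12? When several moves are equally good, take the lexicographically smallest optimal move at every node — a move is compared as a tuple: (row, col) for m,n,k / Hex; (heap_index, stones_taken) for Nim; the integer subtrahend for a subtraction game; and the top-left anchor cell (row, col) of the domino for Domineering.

p1 V@[#..../#..##]: V01[##.../##.##]-1 V02[#.#../#.###]+1*
p2 H@[#.#../#.###]: H03[#.###/#.###]-1*
p3 V@[#.###/#.###]: V01[#####/#####]+1*
p4 H@[#####/#####] terminal -1; root [#..../#..##] d12

PV length from [#..../#..##]: 3 plies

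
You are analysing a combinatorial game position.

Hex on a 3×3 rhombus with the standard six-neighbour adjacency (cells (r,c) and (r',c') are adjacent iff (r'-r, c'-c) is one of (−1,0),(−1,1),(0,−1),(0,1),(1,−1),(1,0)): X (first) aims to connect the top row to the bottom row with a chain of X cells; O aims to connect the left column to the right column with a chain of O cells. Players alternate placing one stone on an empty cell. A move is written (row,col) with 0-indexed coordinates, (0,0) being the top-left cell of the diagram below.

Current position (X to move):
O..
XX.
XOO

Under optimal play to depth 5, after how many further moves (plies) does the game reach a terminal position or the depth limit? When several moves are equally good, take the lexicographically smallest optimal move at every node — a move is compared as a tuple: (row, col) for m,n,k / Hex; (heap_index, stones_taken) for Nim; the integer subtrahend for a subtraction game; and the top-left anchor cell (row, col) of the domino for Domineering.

[O../XX./XOO] X move#1: (0,1):+1/OX./XX./XOO*, (0,2):+1/O.X/XX./XOO, (1,2):+1/O../XXX/XOO
[OX./XX./XOO] end (terminal -1, O#2); searched O../XX./XOO to 5

PV length from [O../XX./XOO]: 1 ply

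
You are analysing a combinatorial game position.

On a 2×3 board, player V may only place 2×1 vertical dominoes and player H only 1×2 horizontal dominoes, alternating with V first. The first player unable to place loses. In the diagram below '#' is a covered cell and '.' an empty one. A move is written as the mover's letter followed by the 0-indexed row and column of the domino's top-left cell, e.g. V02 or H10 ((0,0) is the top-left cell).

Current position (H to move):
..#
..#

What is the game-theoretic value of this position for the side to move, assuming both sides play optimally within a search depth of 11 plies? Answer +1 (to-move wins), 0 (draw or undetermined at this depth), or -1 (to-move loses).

value(..#/..#, H) = +1

[..#/..#] H move#1: H00:+1/###/..#*, H10:+1/..#/###
[###/..#] end (terminal -1, V#2); searched ..#/..# to 11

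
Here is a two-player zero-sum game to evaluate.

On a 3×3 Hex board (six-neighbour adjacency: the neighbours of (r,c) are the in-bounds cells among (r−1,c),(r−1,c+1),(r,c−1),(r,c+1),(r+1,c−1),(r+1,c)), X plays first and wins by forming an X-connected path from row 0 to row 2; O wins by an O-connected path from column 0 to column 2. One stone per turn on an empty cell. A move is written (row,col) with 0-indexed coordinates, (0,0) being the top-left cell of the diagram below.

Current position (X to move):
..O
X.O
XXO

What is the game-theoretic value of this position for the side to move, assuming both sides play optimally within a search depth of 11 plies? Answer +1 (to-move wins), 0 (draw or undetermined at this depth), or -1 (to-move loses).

p1 X@[..O/X.O/XXO]: (0,0)[X.O/X.O/XXO]+1* (0,1)[.XO/X.O/XXO]+1 (1,1)[..O/XXO/XXO]+1
p2 O@[X.O/X.O/XXO] terminal -1; root [..O/X.O/XXO] d11

value(..O/X.O/XXO, X) = +1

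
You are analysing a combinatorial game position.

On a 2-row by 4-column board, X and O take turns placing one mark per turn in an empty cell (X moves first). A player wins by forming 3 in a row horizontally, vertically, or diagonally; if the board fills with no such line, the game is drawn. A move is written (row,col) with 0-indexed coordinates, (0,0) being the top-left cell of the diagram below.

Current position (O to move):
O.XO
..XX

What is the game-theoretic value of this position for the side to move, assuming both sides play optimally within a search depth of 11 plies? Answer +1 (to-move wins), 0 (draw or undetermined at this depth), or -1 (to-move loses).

ply 1, O at O.XO/..XX | (0,1)=-1→OOXO/..XX; (1,0)=-1→O.XO/O.XX; (1,1)=+0→O.XO/.OXX*
ply 2, X at O.XO/.OXX | (0,1)=+0→OXXO/.OXX*; (1,0)=+0→O.XO/XOXX
ply 3, O at OXXO/.OXX | (1,0)=+0→OXXO/OOXX*
ply 4: OXXO/OOXX is terminal +0 (X); from O.XO/..XX depth 11

value(O.XO/..XX, O) = 0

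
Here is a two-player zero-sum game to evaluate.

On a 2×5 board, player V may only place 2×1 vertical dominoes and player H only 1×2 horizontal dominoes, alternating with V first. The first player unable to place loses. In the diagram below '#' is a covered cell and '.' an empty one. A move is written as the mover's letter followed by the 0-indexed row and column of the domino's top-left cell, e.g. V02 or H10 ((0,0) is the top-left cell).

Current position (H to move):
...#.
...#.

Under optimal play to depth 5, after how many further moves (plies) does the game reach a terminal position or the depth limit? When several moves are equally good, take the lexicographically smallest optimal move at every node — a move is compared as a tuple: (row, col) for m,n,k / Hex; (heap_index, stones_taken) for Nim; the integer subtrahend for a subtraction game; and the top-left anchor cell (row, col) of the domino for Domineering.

PV length from [...#./...#.]: 4 plies

p1 H@[...#./...#.]: H00[##.#./...#.]-1* H01[.###./...#.]-1 H10[...#./##.#.]-1 H11[...#./.###.]-1
p2 V@[##.#./...#.]: V02[####./..##.]+1* V04[##.##/...##]-1
p3 H@[####./..##.]: H10[####./####.]-1*
p4 V@[####./####.]: V04[#####/#####]+1*
p5 H@[#####/#####] terminal -1; root [...#./...#.] d5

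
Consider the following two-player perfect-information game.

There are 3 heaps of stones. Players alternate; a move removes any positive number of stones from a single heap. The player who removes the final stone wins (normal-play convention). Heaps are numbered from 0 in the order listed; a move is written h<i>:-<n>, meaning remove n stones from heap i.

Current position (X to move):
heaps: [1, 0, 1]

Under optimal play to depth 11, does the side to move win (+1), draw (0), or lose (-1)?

ply 1, X at (1,0,1) | h0:-1=-1→(0,0,1)*; h2:-1=-1→(1,0,0)
ply 2, O at (0,0,1) | h2:-1=+1→(0,0,0)*
ply 3: (0,0,0) is terminal -1 (X); from (1,0,1) depth 11

value((1,0,1), X) = -1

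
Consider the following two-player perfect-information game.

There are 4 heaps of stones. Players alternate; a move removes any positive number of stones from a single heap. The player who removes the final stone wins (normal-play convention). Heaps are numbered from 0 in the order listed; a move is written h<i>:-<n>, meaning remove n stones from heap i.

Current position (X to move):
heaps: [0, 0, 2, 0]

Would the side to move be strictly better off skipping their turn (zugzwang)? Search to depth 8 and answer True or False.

p1 X@[(0,0,2,0)]: h2:-1[(0,0,1,0)]-1 h2:-2[(0,0,0,0)]+1*
p2 O@[(0,0,0,0)] terminal -1; root [(0,0,2,0)] d8
if X skipped the turn, O would face:
~ p1 O@[(0,0,2,0)]: h2:-1[(0,0,1,0)]-1 h2:-2[(0,0,0,0)]+1*
~ p2 X@[(0,0,0,0)] terminal -1; root [(0,0,2,0)] d8
compare (X): move=+1 vs pass=-1

zugzwang((0,0,2,0), X) = False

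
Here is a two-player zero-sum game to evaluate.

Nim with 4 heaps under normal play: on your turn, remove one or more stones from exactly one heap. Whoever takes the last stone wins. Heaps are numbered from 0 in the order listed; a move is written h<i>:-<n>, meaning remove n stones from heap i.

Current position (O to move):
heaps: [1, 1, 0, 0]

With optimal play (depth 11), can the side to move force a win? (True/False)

O winning at [(1,1,0,0)]: False

p1 O@[(1,1,0,0)]: h0:-1[(0,1,0,0)]-1* h1:-1[(1,0,0,0)]-1
p2 X@[(0,1,0,0)]: h1:-1[(0,0,0,0)]+1*
p3 O@[(0,0,0,0)] terminal -1; root [(1,1,0,0)] d11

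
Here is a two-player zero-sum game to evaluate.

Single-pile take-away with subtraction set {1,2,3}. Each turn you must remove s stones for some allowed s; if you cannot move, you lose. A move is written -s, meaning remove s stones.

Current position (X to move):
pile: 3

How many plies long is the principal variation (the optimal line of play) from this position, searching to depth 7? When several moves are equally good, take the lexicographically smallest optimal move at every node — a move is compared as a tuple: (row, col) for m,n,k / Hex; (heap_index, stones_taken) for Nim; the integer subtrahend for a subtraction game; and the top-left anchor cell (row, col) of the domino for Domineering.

ply 1, X at 3 | -1=-1→2; -2=-1→1; -3=+1→0*
ply 2: 0 is terminal -1 (O); from 3 depth 7

PV length from [3]: 1 ply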